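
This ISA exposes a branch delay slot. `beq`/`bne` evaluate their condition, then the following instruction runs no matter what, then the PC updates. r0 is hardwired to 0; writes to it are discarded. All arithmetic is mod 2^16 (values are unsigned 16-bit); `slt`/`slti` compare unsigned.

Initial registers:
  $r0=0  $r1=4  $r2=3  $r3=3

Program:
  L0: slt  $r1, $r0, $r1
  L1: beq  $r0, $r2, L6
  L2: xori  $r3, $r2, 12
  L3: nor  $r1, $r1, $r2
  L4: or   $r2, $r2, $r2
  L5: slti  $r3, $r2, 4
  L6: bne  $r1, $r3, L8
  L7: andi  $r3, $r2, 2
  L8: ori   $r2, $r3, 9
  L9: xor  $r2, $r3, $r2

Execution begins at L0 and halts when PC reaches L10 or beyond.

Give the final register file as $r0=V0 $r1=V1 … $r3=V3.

$r0=0 $r1=65532 $r2=9 $r3=2

[0] slt  $r1, $r0, $r1  →  {$r0:0, $r1:1, $r2:3, $r3:3}
[1] beq  $r0, $r2, L6  →  {$r0:0, $r1:1, $r2:3, $r3:3}  ⟨branch fallthrough⟩
[2] xori  $r3, $r2, 12  →  {$r0:0, $r1:1, $r2:3, $r3:15}
[3] nor  $r1, $r1, $r2  →  {$r0:0, $r1:65532, $r2:3, $r3:15}
[4] or   $r2, $r2, $r2  →  {$r0:0, $r1:65532, $r2:3, $r3:15}
[5] slti  $r3, $r2, 4  →  {$r0:0, $r1:65532, $r2:3, $r3:1}
[6] bne  $r1, $r3, L8  →  {$r0:0, $r1:65532, $r2:3, $r3:1}  ⟨branch taken⟩
[7] andi  $r3, $r2, 2  →  {$r0:0, $r1:65532, $r2:3, $r3:2}
[8] ori   $r2, $r3, 9  →  {$r0:0, $r1:65532, $r2:11, $r3:2}
[9] xor  $r2, $r3, $r2  →  {$r0:0, $r1:65532, $r2:9, $r3:2}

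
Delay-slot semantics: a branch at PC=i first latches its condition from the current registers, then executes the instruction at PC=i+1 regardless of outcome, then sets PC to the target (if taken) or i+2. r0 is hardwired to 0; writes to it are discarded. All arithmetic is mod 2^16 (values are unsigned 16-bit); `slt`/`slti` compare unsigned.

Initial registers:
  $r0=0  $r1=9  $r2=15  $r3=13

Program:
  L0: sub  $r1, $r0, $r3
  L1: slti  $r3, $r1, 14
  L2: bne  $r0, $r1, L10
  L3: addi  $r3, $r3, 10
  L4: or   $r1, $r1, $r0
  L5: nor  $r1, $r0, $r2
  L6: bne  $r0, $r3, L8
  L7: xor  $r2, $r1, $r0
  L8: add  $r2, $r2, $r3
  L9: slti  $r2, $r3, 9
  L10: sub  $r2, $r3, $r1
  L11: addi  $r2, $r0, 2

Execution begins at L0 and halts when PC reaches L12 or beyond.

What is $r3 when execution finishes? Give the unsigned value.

10

  step pc=0: sub  $r1, $r0, $r3  regs=(0,65523,15,13)
  step pc=1: slti  $r3, $r1, 14  regs=(0,65523,15,0)
  step pc=2: bne  $r0, $r1, L10  cond=T  regs=(0,65523,15,0)
  step pc=3: addi  $r3, $r3, 10  regs=(0,65523,15,10)
  step pc=10: sub  $r2, $r3, $r1  regs=(0,65523,23,10)
  step pc=11: addi  $r2, $r0, 2  regs=(0,65523,2,10)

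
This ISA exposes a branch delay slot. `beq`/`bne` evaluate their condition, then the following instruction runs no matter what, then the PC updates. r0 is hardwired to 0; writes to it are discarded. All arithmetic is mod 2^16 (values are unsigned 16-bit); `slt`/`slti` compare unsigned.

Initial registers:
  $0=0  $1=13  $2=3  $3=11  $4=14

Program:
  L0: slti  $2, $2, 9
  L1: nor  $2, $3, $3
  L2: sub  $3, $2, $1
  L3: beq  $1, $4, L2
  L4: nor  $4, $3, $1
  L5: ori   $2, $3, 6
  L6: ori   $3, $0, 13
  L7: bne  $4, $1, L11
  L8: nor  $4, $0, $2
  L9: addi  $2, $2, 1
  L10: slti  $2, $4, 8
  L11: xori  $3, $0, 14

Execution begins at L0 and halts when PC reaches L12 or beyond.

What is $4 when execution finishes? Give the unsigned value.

PC=0  slti  $2, $2, 9        | $0=0 $1=13 $2=1 $3=11 $4=14
PC=1  nor  $2, $3, $3        | $0=0 $1=13 $2=65524 $3=11 $4=14
PC=2  sub  $3, $2, $1        | $0=0 $1=13 $2=65524 $3=65511 $4=14
PC=3  beq  $1, $4, L2        | $0=0 $1=13 $2=65524 $3=65511 $4=14  [not taken]
PC=4  nor  $4, $3, $1        | $0=0 $1=13 $2=65524 $3=65511 $4=16
PC=5  ori   $2, $3, 6        | $0=0 $1=13 $2=65511 $3=65511 $4=16
PC=6  ori   $3, $0, 13       | $0=0 $1=13 $2=65511 $3=13 $4=16
PC=7  bne  $4, $1, L11       | $0=0 $1=13 $2=65511 $3=13 $4=16  [TAKEN]
PC=8  nor  $4, $0, $2        | $0=0 $1=13 $2=65511 $3=13 $4=24
PC=11 xori  $3, $0, 14       | $0=0 $1=13 $2=65511 $3=14 $4=24

24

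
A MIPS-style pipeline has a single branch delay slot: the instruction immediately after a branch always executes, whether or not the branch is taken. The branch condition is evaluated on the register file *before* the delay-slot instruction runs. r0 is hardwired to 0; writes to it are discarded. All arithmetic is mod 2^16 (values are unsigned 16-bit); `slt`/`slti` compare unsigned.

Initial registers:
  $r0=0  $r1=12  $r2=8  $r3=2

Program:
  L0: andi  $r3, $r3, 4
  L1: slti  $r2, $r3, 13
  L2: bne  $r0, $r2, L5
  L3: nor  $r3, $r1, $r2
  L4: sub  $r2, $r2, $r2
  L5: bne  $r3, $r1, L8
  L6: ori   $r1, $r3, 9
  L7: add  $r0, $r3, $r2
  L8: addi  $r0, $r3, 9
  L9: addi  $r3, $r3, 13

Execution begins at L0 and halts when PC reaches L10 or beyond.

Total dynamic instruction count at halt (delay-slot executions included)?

PC=0  andi  $r3, $r3, 4      | $r0=0 $r1=12 $r2=8 $r3=0
PC=1  slti  $r2, $r3, 13     | $r0=0 $r1=12 $r2=1 $r3=0
PC=2  bne  $r0, $r2, L5      | $r0=0 $r1=12 $r2=1 $r3=0  [TAKEN]
PC=3  nor  $r3, $r1, $r2     | $r0=0 $r1=12 $r2=1 $r3=65522
PC=5  bne  $r3, $r1, L8      | $r0=0 $r1=12 $r2=1 $r3=65522  [TAKEN]
PC=6  ori   $r1, $r3, 9      | $r0=0 $r1=65531 $r2=1 $r3=65522
PC=8  addi  $r0, $r3, 9      | $r0=0 $r1=65531 $r2=1 $r3=65522
PC=9  addi  $r3, $r3, 13     | $r0=0 $r1=65531 $r2=1 $r3=65535

8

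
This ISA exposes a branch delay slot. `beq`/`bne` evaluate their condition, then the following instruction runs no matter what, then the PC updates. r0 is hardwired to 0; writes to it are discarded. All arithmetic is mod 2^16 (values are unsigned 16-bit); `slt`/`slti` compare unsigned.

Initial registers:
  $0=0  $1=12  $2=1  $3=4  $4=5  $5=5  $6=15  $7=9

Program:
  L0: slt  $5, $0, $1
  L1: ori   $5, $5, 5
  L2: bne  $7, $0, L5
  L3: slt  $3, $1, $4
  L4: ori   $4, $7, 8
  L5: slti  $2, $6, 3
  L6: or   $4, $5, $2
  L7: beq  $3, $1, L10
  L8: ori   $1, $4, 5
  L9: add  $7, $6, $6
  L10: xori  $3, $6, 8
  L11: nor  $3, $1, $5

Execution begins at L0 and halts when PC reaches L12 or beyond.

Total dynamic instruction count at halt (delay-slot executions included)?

11

[0] slt  $5, $0, $1  →  {$0:0, $1:12, $2:1, $3:4, $4:5, $5:1, $6:15, $7:9}
[1] ori   $5, $5, 5  →  {$0:0, $1:12, $2:1, $3:4, $4:5, $5:5, $6:15, $7:9}
[2] bne  $7, $0, L5  →  {$0:0, $1:12, $2:1, $3:4, $4:5, $5:5, $6:15, $7:9}  ⟨branch taken⟩
[3] slt  $3, $1, $4  →  {$0:0, $1:12, $2:1, $3:0, $4:5, $5:5, $6:15, $7:9}
[5] slti  $2, $6, 3  →  {$0:0, $1:12, $2:0, $3:0, $4:5, $5:5, $6:15, $7:9}
[6] or   $4, $5, $2  →  {$0:0, $1:12, $2:0, $3:0, $4:5, $5:5, $6:15, $7:9}
[7] beq  $3, $1, L10  →  {$0:0, $1:12, $2:0, $3:0, $4:5, $5:5, $6:15, $7:9}  ⟨branch fallthrough⟩
[8] ori   $1, $4, 5  →  {$0:0, $1:5, $2:0, $3:0, $4:5, $5:5, $6:15, $7:9}
[9] add  $7, $6, $6  →  {$0:0, $1:5, $2:0, $3:0, $4:5, $5:5, $6:15, $7:30}
[10] xori  $3, $6, 8  →  {$0:0, $1:5, $2:0, $3:7, $4:5, $5:5, $6:15, $7:30}
[11] nor  $3, $1, $5  →  {$0:0, $1:5, $2:0, $3:65530, $4:5, $5:5, $6:15, $7:30}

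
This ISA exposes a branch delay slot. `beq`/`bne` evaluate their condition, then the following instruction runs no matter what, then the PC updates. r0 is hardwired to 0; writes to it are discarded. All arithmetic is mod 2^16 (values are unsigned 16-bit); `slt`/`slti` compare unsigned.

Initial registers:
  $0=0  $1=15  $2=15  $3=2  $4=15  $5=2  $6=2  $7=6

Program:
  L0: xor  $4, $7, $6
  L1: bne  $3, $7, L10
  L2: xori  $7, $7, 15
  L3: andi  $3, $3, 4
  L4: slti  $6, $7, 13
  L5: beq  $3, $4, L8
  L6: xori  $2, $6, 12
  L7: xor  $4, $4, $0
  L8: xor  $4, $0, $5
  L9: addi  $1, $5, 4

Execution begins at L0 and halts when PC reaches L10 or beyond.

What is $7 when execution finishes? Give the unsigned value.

#0 xor  $4, $7, $6 ; 0/15/15/2/4/2/2/6
#1 bne  $3, $7, L10 ; 0/15/15/2/4/2/2/6 ; →target
#2 xori  $7, $7, 15 ; 0/15/15/2/4/2/2/9

9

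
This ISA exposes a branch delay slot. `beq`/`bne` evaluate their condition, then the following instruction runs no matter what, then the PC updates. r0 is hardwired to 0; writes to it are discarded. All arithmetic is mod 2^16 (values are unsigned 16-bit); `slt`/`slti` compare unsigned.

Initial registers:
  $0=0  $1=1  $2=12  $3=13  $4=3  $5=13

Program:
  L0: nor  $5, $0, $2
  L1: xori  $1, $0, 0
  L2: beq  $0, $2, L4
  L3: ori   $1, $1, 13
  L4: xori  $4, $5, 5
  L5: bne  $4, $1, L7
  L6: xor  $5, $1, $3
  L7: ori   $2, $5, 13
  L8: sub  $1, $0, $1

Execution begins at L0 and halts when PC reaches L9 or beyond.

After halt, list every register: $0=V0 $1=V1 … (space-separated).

$0=0 $1=65523 $2=13 $3=13 $4=65526 $5=0

#0 nor  $5, $0, $2 ; 0/1/12/13/3/65523
#1 xori  $1, $0, 0 ; 0/0/12/13/3/65523
#2 beq  $0, $2, L4 ; 0/0/12/13/3/65523 ; →fallthru
#3 ori   $1, $1, 13 ; 0/13/12/13/3/65523
#4 xori  $4, $5, 5 ; 0/13/12/13/65526/65523
#5 bne  $4, $1, L7 ; 0/13/12/13/65526/65523 ; →target
#6 xor  $5, $1, $3 ; 0/13/12/13/65526/0
#7 ori   $2, $5, 13 ; 0/13/13/13/65526/0
#8 sub  $1, $0, $1 ; 0/65523/13/13/65526/0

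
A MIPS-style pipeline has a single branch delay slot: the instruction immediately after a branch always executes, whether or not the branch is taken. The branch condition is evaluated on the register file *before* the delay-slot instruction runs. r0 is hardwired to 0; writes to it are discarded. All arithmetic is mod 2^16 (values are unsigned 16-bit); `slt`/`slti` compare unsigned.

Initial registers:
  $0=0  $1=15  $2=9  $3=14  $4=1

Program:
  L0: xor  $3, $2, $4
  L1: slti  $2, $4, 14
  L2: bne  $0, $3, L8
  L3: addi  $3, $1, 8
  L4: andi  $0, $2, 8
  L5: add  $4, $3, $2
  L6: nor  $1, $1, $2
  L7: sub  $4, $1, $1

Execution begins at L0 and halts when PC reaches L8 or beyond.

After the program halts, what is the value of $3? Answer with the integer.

23

#0 xor  $3, $2, $4 ; 0/15/9/8/1
#1 slti  $2, $4, 14 ; 0/15/1/8/1
#2 bne  $0, $3, L8 ; 0/15/1/8/1 ; →target
#3 addi  $3, $1, 8 ; 0/15/1/23/1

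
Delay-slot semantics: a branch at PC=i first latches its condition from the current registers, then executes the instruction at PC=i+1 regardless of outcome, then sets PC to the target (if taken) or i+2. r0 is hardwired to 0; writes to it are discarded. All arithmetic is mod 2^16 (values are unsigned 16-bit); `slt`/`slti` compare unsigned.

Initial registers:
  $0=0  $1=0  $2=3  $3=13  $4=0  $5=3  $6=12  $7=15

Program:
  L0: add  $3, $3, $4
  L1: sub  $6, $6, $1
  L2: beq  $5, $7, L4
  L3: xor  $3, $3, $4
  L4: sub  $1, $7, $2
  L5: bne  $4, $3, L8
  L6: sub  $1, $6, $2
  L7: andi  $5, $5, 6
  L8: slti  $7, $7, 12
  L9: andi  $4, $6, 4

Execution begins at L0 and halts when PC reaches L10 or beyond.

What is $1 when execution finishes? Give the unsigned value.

9

[0] add  $3, $3, $4  →  {$0:0, $1:0, $2:3, $3:13, $4:0, $5:3, $6:12, $7:15}
[1] sub  $6, $6, $1  →  {$0:0, $1:0, $2:3, $3:13, $4:0, $5:3, $6:12, $7:15}
[2] beq  $5, $7, L4  →  {$0:0, $1:0, $2:3, $3:13, $4:0, $5:3, $6:12, $7:15}  ⟨branch fallthrough⟩
[3] xor  $3, $3, $4  →  {$0:0, $1:0, $2:3, $3:13, $4:0, $5:3, $6:12, $7:15}
[4] sub  $1, $7, $2  →  {$0:0, $1:12, $2:3, $3:13, $4:0, $5:3, $6:12, $7:15}
[5] bne  $4, $3, L8  →  {$0:0, $1:12, $2:3, $3:13, $4:0, $5:3, $6:12, $7:15}  ⟨branch taken⟩
[6] sub  $1, $6, $2  →  {$0:0, $1:9, $2:3, $3:13, $4:0, $5:3, $6:12, $7:15}
[8] slti  $7, $7, 12  →  {$0:0, $1:9, $2:3, $3:13, $4:0, $5:3, $6:12, $7:0}
[9] andi  $4, $6, 4  →  {$0:0, $1:9, $2:3, $3:13, $4:4, $5:3, $6:12, $7:0}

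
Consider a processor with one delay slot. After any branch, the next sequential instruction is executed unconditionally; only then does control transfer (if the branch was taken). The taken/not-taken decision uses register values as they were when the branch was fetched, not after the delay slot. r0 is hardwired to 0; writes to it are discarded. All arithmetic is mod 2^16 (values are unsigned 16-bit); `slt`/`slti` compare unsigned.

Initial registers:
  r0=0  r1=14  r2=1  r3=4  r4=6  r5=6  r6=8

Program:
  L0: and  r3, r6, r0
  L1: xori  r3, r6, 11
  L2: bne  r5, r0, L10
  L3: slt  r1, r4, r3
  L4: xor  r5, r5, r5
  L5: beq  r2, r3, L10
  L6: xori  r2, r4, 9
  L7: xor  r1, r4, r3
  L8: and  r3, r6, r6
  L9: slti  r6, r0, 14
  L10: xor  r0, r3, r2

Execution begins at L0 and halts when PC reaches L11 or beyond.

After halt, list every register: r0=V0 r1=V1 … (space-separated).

#0 and  r3, r6, r0 ; 0/14/1/0/6/6/8
#1 xori  r3, r6, 11 ; 0/14/1/3/6/6/8
#2 bne  r5, r0, L10 ; 0/14/1/3/6/6/8 ; →target
#3 slt  r1, r4, r3 ; 0/0/1/3/6/6/8
#10 xor  r0, r3, r2 ; 0/0/1/3/6/6/8

r0=0 r1=0 r2=1 r3=3 r4=6 r5=6 r6=8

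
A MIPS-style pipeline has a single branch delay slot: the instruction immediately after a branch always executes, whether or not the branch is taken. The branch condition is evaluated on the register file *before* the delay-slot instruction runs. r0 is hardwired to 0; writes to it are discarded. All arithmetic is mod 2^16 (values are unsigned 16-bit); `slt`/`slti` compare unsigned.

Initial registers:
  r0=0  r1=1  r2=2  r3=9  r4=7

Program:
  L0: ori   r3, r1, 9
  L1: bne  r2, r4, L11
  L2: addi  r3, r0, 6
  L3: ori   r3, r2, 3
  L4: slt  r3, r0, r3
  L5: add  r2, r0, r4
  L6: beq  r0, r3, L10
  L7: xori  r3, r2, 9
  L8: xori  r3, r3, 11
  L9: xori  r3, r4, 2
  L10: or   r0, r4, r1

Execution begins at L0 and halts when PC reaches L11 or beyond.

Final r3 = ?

[0] ori   r3, r1, 9  →  {r0:0, r1:1, r2:2, r3:9, r4:7}
[1] bne  r2, r4, L11  →  {r0:0, r1:1, r2:2, r3:9, r4:7}  ⟨branch taken⟩
[2] addi  r3, r0, 6  →  {r0:0, r1:1, r2:2, r3:6, r4:7}

6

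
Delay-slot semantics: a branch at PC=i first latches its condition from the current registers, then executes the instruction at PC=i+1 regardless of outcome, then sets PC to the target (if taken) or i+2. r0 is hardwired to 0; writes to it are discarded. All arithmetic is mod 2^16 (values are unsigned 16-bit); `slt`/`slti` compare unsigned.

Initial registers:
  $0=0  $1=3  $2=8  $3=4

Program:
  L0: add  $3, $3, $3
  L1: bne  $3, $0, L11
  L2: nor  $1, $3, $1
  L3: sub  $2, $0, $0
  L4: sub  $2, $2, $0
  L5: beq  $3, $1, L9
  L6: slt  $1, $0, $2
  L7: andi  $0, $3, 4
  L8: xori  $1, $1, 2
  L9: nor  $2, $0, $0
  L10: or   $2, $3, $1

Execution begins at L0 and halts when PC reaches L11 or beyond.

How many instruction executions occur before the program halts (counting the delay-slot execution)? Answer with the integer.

PC=0  add  $3, $3, $3        | $0=0 $1=3 $2=8 $3=8
PC=1  bne  $3, $0, L11       | $0=0 $1=3 $2=8 $3=8  [TAKEN]
PC=2  nor  $1, $3, $1        | $0=0 $1=65524 $2=8 $3=8

3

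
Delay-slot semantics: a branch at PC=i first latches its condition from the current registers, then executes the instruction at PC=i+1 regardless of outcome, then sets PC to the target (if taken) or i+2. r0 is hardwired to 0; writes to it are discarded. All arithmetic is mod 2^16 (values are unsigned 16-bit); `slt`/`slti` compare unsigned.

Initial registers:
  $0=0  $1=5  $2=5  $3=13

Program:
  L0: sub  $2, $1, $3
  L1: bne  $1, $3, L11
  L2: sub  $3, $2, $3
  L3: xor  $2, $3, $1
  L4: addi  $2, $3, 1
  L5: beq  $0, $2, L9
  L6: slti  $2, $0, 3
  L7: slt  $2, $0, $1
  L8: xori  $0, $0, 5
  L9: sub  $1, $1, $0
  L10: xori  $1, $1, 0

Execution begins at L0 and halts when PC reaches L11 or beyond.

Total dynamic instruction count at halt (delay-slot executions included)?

[0] sub  $2, $1, $3  →  {$0:0, $1:5, $2:65528, $3:13}
[1] bne  $1, $3, L11  →  {$0:0, $1:5, $2:65528, $3:13}  ⟨branch taken⟩
[2] sub  $3, $2, $3  →  {$0:0, $1:5, $2:65528, $3:65515}

3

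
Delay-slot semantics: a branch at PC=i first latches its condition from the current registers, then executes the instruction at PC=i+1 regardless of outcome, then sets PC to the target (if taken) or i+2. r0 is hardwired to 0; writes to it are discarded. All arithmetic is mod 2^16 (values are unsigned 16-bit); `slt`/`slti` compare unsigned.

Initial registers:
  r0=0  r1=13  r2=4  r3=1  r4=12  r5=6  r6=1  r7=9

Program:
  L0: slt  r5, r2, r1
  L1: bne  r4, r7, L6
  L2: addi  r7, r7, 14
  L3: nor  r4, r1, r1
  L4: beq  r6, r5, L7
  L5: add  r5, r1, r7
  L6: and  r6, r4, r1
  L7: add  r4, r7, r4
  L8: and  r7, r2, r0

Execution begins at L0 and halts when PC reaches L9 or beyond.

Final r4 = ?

35

PC=0  slt  r5, r2, r1        | r0=0 r1=13 r2=4 r3=1 r4=12 r5=1 r6=1 r7=9
PC=1  bne  r4, r7, L6        | r0=0 r1=13 r2=4 r3=1 r4=12 r5=1 r6=1 r7=9  [TAKEN]
PC=2  addi  r7, r7, 14       | r0=0 r1=13 r2=4 r3=1 r4=12 r5=1 r6=1 r7=23
PC=6  and  r6, r4, r1        | r0=0 r1=13 r2=4 r3=1 r4=12 r5=1 r6=12 r7=23
PC=7  add  r4, r7, r4        | r0=0 r1=13 r2=4 r3=1 r4=35 r5=1 r6=12 r7=23
PC=8  and  r7, r2, r0        | r0=0 r1=13 r2=4 r3=1 r4=35 r5=1 r6=12 r7=0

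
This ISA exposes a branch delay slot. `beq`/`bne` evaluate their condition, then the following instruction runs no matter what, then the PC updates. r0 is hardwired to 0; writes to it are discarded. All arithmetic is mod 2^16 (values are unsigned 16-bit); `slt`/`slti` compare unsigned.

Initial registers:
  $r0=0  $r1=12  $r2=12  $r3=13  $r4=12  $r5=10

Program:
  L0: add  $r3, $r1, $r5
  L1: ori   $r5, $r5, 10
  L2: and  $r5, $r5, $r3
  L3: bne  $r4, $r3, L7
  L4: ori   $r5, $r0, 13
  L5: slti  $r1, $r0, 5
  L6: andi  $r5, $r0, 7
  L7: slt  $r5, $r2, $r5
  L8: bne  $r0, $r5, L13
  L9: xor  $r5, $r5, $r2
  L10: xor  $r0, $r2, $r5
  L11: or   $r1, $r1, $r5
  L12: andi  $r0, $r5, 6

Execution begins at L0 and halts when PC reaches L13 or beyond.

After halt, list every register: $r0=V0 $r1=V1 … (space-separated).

[0] add  $r3, $r1, $r5  →  {$r0:0, $r1:12, $r2:12, $r3:22, $r4:12, $r5:10}
[1] ori   $r5, $r5, 10  →  {$r0:0, $r1:12, $r2:12, $r3:22, $r4:12, $r5:10}
[2] and  $r5, $r5, $r3  →  {$r0:0, $r1:12, $r2:12, $r3:22, $r4:12, $r5:2}
[3] bne  $r4, $r3, L7  →  {$r0:0, $r1:12, $r2:12, $r3:22, $r4:12, $r5:2}  ⟨branch taken⟩
[4] ori   $r5, $r0, 13  →  {$r0:0, $r1:12, $r2:12, $r3:22, $r4:12, $r5:13}
[7] slt  $r5, $r2, $r5  →  {$r0:0, $r1:12, $r2:12, $r3:22, $r4:12, $r5:1}
[8] bne  $r0, $r5, L13  →  {$r0:0, $r1:12, $r2:12, $r3:22, $r4:12, $r5:1}  ⟨branch taken⟩
[9] xor  $r5, $r5, $r2  →  {$r0:0, $r1:12, $r2:12, $r3:22, $r4:12, $r5:13}

$r0=0 $r1=12 $r2=12 $r3=22 $r4=12 $r5=13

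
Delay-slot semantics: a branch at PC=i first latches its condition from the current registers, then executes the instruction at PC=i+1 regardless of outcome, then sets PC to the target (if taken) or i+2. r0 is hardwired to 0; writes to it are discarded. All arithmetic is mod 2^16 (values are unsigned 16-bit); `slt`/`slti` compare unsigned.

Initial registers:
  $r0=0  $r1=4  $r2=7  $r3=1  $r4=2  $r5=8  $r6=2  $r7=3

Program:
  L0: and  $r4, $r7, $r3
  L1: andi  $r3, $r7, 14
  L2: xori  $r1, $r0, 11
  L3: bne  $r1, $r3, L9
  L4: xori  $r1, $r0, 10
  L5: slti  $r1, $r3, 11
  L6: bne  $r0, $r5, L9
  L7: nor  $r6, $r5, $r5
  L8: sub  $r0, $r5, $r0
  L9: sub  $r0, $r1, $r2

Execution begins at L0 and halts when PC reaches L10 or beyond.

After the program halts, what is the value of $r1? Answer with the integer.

PC=0  and  $r4, $r7, $r3     | $r0=0 $r1=4 $r2=7 $r3=1 $r4=1 $r5=8 $r6=2 $r7=3
PC=1  andi  $r3, $r7, 14     | $r0=0 $r1=4 $r2=7 $r3=2 $r4=1 $r5=8 $r6=2 $r7=3
PC=2  xori  $r1, $r0, 11     | $r0=0 $r1=11 $r2=7 $r3=2 $r4=1 $r5=8 $r6=2 $r7=3
PC=3  bne  $r1, $r3, L9      | $r0=0 $r1=11 $r2=7 $r3=2 $r4=1 $r5=8 $r6=2 $r7=3  [TAKEN]
PC=4  xori  $r1, $r0, 10     | $r0=0 $r1=10 $r2=7 $r3=2 $r4=1 $r5=8 $r6=2 $r7=3
PC=9  sub  $r0, $r1, $r2     | $r0=0 $r1=10 $r2=7 $r3=2 $r4=1 $r5=8 $r6=2 $r7=3

10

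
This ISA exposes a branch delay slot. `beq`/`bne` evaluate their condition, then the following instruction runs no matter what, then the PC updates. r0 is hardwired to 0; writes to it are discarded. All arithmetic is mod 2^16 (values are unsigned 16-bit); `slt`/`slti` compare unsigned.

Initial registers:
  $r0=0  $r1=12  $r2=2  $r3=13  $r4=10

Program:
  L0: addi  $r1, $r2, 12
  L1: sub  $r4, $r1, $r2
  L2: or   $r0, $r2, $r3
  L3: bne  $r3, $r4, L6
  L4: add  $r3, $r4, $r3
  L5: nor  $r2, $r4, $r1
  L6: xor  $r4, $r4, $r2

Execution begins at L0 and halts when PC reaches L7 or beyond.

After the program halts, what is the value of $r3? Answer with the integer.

25

[0] addi  $r1, $r2, 12  →  {$r0:0, $r1:14, $r2:2, $r3:13, $r4:10}
[1] sub  $r4, $r1, $r2  →  {$r0:0, $r1:14, $r2:2, $r3:13, $r4:12}
[2] or   $r0, $r2, $r3  →  {$r0:0, $r1:14, $r2:2, $r3:13, $r4:12}
[3] bne  $r3, $r4, L6  →  {$r0:0, $r1:14, $r2:2, $r3:13, $r4:12}  ⟨branch taken⟩
[4] add  $r3, $r4, $r3  →  {$r0:0, $r1:14, $r2:2, $r3:25, $r4:12}
[6] xor  $r4, $r4, $r2  →  {$r0:0, $r1:14, $r2:2, $r3:25, $r4:14}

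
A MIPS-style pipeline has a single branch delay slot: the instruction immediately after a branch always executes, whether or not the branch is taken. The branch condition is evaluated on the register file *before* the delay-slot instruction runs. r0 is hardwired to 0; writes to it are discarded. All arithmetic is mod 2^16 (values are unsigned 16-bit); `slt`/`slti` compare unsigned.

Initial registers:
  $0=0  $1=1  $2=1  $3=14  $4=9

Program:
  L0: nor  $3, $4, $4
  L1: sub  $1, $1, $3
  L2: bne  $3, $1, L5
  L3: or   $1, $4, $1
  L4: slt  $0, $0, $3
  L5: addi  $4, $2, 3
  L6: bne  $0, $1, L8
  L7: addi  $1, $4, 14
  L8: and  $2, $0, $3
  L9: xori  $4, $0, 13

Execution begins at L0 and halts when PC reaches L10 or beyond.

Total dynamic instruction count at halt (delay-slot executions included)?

9

  step pc=0: nor  $3, $4, $4  regs=(0,1,1,65526,9)
  step pc=1: sub  $1, $1, $3  regs=(0,11,1,65526,9)
  step pc=2: bne  $3, $1, L5  cond=T  regs=(0,11,1,65526,9)
  step pc=3: or   $1, $4, $1  regs=(0,11,1,65526,9)
  step pc=5: addi  $4, $2, 3  regs=(0,11,1,65526,4)
  step pc=6: bne  $0, $1, L8  cond=T  regs=(0,11,1,65526,4)
  step pc=7: addi  $1, $4, 14  regs=(0,18,1,65526,4)
  step pc=8: and  $2, $0, $3  regs=(0,18,0,65526,4)
  step pc=9: xori  $4, $0, 13  regs=(0,18,0,65526,13)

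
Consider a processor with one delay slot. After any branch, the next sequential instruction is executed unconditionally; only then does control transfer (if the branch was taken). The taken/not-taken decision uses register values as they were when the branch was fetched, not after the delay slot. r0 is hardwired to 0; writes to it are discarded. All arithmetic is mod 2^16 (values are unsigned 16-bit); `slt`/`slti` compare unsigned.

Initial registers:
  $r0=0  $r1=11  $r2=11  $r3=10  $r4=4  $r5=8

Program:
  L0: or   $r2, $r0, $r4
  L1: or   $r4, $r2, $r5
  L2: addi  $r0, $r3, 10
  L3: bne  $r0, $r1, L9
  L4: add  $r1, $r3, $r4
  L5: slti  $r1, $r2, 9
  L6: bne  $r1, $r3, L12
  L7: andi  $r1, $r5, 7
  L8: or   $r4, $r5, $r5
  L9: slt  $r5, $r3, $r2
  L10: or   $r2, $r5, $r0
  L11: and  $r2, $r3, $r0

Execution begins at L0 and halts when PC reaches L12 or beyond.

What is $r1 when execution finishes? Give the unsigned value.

22

[0] or   $r2, $r0, $r4  →  {$r0:0, $r1:11, $r2:4, $r3:10, $r4:4, $r5:8}
[1] or   $r4, $r2, $r5  →  {$r0:0, $r1:11, $r2:4, $r3:10, $r4:12, $r5:8}
[2] addi  $r0, $r3, 10  →  {$r0:0, $r1:11, $r2:4, $r3:10, $r4:12, $r5:8}
[3] bne  $r0, $r1, L9  →  {$r0:0, $r1:11, $r2:4, $r3:10, $r4:12, $r5:8}  ⟨branch taken⟩
[4] add  $r1, $r3, $r4  →  {$r0:0, $r1:22, $r2:4, $r3:10, $r4:12, $r5:8}
[9] slt  $r5, $r3, $r2  →  {$r0:0, $r1:22, $r2:4, $r3:10, $r4:12, $r5:0}
[10] or   $r2, $r5, $r0  →  {$r0:0, $r1:22, $r2:0, $r3:10, $r4:12, $r5:0}
[11] and  $r2, $r3, $r0  →  {$r0:0, $r1:22, $r2:0, $r3:10, $r4:12, $r5:0}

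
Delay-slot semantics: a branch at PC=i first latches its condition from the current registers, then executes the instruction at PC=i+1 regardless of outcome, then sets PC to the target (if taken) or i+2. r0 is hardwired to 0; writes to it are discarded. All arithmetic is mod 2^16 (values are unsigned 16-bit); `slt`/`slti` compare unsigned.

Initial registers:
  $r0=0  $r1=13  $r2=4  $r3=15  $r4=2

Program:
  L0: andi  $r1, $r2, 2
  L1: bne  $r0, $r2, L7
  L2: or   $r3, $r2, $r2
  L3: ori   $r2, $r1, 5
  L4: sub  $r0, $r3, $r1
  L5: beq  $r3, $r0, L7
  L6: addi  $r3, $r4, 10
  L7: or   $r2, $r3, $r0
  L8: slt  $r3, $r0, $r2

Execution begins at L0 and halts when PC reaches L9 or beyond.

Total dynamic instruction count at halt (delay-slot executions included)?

PC=0  andi  $r1, $r2, 2      | $r0=0 $r1=0 $r2=4 $r3=15 $r4=2
PC=1  bne  $r0, $r2, L7      | $r0=0 $r1=0 $r2=4 $r3=15 $r4=2  [TAKEN]
PC=2  or   $r3, $r2, $r2     | $r0=0 $r1=0 $r2=4 $r3=4 $r4=2
PC=7  or   $r2, $r3, $r0     | $r0=0 $r1=0 $r2=4 $r3=4 $r4=2
PC=8  slt  $r3, $r0, $r2     | $r0=0 $r1=0 $r2=4 $r3=1 $r4=2

5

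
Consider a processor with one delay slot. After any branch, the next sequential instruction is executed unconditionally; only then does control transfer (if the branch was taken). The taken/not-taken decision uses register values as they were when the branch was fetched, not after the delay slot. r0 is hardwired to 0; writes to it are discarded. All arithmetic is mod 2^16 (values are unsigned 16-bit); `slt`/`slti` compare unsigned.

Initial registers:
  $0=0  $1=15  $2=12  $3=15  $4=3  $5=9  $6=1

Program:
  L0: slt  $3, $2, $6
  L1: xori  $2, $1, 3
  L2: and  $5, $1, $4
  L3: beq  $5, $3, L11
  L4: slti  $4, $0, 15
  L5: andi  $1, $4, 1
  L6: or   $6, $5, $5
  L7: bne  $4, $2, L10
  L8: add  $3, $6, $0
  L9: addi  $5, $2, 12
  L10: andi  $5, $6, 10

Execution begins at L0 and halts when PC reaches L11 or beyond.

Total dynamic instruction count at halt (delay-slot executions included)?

[0] slt  $3, $2, $6  →  {$0:0, $1:15, $2:12, $3:0, $4:3, $5:9, $6:1}
[1] xori  $2, $1, 3  →  {$0:0, $1:15, $2:12, $3:0, $4:3, $5:9, $6:1}
[2] and  $5, $1, $4  →  {$0:0, $1:15, $2:12, $3:0, $4:3, $5:3, $6:1}
[3] beq  $5, $3, L11  →  {$0:0, $1:15, $2:12, $3:0, $4:3, $5:3, $6:1}  ⟨branch fallthrough⟩
[4] slti  $4, $0, 15  →  {$0:0, $1:15, $2:12, $3:0, $4:1, $5:3, $6:1}
[5] andi  $1, $4, 1  →  {$0:0, $1:1, $2:12, $3:0, $4:1, $5:3, $6:1}
[6] or   $6, $5, $5  →  {$0:0, $1:1, $2:12, $3:0, $4:1, $5:3, $6:3}
[7] bne  $4, $2, L10  →  {$0:0, $1:1, $2:12, $3:0, $4:1, $5:3, $6:3}  ⟨branch taken⟩
[8] add  $3, $6, $0  →  {$0:0, $1:1, $2:12, $3:3, $4:1, $5:3, $6:3}
[10] andi  $5, $6, 10  →  {$0:0, $1:1, $2:12, $3:3, $4:1, $5:2, $6:3}

10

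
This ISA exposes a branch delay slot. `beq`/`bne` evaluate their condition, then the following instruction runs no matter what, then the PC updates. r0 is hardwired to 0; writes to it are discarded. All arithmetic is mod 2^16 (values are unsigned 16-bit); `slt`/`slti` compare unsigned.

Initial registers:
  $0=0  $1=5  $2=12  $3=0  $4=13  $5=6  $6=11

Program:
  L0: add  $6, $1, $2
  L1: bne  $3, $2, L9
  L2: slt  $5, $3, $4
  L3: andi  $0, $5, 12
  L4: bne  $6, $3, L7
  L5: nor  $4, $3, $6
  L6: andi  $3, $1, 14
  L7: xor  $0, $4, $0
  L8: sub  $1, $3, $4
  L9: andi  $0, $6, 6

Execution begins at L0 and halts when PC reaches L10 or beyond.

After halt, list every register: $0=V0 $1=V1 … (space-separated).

$0=0 $1=5 $2=12 $3=0 $4=13 $5=1 $6=17

#0 add  $6, $1, $2 ; 0/5/12/0/13/6/17
#1 bne  $3, $2, L9 ; 0/5/12/0/13/6/17 ; →target
#2 slt  $5, $3, $4 ; 0/5/12/0/13/1/17
#9 andi  $0, $6, 6 ; 0/5/12/0/13/1/17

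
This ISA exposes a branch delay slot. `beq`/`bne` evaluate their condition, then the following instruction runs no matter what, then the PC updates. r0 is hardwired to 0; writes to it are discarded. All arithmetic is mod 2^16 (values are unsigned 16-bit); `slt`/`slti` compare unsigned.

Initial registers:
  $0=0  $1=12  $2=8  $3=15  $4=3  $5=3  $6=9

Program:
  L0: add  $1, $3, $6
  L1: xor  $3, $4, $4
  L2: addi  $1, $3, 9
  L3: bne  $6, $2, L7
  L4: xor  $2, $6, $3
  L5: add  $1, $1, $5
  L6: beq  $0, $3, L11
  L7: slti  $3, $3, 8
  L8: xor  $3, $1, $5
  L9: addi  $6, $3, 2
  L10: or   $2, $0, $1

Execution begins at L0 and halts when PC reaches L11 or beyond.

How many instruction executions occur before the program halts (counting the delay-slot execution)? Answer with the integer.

PC=0  add  $1, $3, $6        | $0=0 $1=24 $2=8 $3=15 $4=3 $5=3 $6=9
PC=1  xor  $3, $4, $4        | $0=0 $1=24 $2=8 $3=0 $4=3 $5=3 $6=9
PC=2  addi  $1, $3, 9        | $0=0 $1=9 $2=8 $3=0 $4=3 $5=3 $6=9
PC=3  bne  $6, $2, L7        | $0=0 $1=9 $2=8 $3=0 $4=3 $5=3 $6=9  [TAKEN]
PC=4  xor  $2, $6, $3        | $0=0 $1=9 $2=9 $3=0 $4=3 $5=3 $6=9
PC=7  slti  $3, $3, 8        | $0=0 $1=9 $2=9 $3=1 $4=3 $5=3 $6=9
PC=8  xor  $3, $1, $5        | $0=0 $1=9 $2=9 $3=10 $4=3 $5=3 $6=9
PC=9  addi  $6, $3, 2        | $0=0 $1=9 $2=9 $3=10 $4=3 $5=3 $6=12
PC=10 or   $2, $0, $1        | $0=0 $1=9 $2=9 $3=10 $4=3 $5=3 $6=12

9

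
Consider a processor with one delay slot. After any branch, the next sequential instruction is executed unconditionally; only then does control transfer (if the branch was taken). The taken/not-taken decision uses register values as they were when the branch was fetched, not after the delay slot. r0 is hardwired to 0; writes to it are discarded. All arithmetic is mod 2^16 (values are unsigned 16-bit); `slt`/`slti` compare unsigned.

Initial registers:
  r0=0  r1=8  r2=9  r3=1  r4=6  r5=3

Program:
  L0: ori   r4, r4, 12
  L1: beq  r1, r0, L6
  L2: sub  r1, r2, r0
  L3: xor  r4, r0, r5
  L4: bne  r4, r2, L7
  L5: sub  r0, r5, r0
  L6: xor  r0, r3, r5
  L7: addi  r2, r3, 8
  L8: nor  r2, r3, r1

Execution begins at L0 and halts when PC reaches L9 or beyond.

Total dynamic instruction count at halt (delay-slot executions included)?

8

PC=0  ori   r4, r4, 12       | r0=0 r1=8 r2=9 r3=1 r4=14 r5=3
PC=1  beq  r1, r0, L6        | r0=0 r1=8 r2=9 r3=1 r4=14 r5=3  [not taken]
PC=2  sub  r1, r2, r0        | r0=0 r1=9 r2=9 r3=1 r4=14 r5=3
PC=3  xor  r4, r0, r5        | r0=0 r1=9 r2=9 r3=1 r4=3 r5=3
PC=4  bne  r4, r2, L7        | r0=0 r1=9 r2=9 r3=1 r4=3 r5=3  [TAKEN]
PC=5  sub  r0, r5, r0        | r0=0 r1=9 r2=9 r3=1 r4=3 r5=3
PC=7  addi  r2, r3, 8        | r0=0 r1=9 r2=9 r3=1 r4=3 r5=3
PC=8  nor  r2, r3, r1        | r0=0 r1=9 r2=65526 r3=1 r4=3 r5=3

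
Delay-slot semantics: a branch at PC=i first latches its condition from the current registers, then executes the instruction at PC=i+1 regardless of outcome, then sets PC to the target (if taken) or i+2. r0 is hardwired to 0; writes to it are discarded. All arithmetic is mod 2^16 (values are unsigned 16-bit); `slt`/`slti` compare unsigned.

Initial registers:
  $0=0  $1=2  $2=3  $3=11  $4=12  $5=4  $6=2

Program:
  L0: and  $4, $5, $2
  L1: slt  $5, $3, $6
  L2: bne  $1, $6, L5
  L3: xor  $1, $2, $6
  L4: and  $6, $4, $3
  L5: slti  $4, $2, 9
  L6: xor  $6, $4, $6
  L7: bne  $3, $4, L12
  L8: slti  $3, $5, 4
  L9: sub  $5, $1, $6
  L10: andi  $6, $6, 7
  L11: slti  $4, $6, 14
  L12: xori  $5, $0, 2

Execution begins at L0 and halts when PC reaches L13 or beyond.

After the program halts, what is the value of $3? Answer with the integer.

PC=0  and  $4, $5, $2        | $0=0 $1=2 $2=3 $3=11 $4=0 $5=4 $6=2
PC=1  slt  $5, $3, $6        | $0=0 $1=2 $2=3 $3=11 $4=0 $5=0 $6=2
PC=2  bne  $1, $6, L5        | $0=0 $1=2 $2=3 $3=11 $4=0 $5=0 $6=2  [not taken]
PC=3  xor  $1, $2, $6        | $0=0 $1=1 $2=3 $3=11 $4=0 $5=0 $6=2
PC=4  and  $6, $4, $3        | $0=0 $1=1 $2=3 $3=11 $4=0 $5=0 $6=0
PC=5  slti  $4, $2, 9        | $0=0 $1=1 $2=3 $3=11 $4=1 $5=0 $6=0
PC=6  xor  $6, $4, $6        | $0=0 $1=1 $2=3 $3=11 $4=1 $5=0 $6=1
PC=7  bne  $3, $4, L12       | $0=0 $1=1 $2=3 $3=11 $4=1 $5=0 $6=1  [TAKEN]
PC=8  slti  $3, $5, 4        | $0=0 $1=1 $2=3 $3=1 $4=1 $5=0 $6=1
PC=12 xori  $5, $0, 2        | $0=0 $1=1 $2=3 $3=1 $4=1 $5=2 $6=1

1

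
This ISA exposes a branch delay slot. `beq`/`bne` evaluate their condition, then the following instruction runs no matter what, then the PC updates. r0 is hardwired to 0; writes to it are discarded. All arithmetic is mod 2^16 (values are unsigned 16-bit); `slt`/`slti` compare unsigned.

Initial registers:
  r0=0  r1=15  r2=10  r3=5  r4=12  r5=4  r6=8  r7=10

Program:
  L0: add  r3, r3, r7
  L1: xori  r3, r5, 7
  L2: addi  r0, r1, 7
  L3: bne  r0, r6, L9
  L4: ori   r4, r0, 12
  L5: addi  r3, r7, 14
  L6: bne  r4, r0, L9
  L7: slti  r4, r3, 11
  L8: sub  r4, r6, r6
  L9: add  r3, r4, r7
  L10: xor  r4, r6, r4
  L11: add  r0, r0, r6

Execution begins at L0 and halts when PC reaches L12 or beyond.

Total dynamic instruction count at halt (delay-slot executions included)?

8

#0 add  r3, r3, r7 ; 0/15/10/15/12/4/8/10
#1 xori  r3, r5, 7 ; 0/15/10/3/12/4/8/10
#2 addi  r0, r1, 7 ; 0/15/10/3/12/4/8/10
#3 bne  r0, r6, L9 ; 0/15/10/3/12/4/8/10 ; →target
#4 ori   r4, r0, 12 ; 0/15/10/3/12/4/8/10
#9 add  r3, r4, r7 ; 0/15/10/22/12/4/8/10
#10 xor  r4, r6, r4 ; 0/15/10/22/4/4/8/10
#11 add  r0, r0, r6 ; 0/15/10/22/4/4/8/10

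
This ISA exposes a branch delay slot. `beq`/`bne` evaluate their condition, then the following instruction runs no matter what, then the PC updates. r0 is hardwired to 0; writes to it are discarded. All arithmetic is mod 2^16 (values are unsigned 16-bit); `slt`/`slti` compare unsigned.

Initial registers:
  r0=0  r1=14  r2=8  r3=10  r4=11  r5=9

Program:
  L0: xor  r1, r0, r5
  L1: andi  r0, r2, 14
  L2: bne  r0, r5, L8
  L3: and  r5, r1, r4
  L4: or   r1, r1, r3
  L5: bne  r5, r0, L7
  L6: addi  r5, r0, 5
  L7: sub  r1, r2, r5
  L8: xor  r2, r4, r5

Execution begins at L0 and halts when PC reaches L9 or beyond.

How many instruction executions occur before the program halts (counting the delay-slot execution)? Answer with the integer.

5

  step pc=0: xor  r1, r0, r5  regs=(0,9,8,10,11,9)
  step pc=1: andi  r0, r2, 14  regs=(0,9,8,10,11,9)
  step pc=2: bne  r0, r5, L8  cond=T  regs=(0,9,8,10,11,9)
  step pc=3: and  r5, r1, r4  regs=(0,9,8,10,11,9)
  step pc=8: xor  r2, r4, r5  regs=(0,9,2,10,11,9)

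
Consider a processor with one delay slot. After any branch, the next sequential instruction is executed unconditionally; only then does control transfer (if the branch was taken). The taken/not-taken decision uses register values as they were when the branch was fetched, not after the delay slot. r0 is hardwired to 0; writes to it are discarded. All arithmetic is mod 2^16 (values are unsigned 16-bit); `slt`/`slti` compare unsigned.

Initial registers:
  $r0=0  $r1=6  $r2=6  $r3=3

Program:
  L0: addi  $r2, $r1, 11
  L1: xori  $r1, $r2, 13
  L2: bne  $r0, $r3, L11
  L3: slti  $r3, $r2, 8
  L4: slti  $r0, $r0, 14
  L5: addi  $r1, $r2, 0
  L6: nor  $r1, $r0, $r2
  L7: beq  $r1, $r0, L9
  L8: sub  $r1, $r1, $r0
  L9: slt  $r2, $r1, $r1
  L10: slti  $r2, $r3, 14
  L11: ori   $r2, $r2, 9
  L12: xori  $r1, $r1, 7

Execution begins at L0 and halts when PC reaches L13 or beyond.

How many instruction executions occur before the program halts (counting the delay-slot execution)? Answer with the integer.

#0 addi  $r2, $r1, 11 ; 0/6/17/3
#1 xori  $r1, $r2, 13 ; 0/28/17/3
#2 bne  $r0, $r3, L11 ; 0/28/17/3 ; →target
#3 slti  $r3, $r2, 8 ; 0/28/17/0
#11 ori   $r2, $r2, 9 ; 0/28/25/0
#12 xori  $r1, $r1, 7 ; 0/27/25/0

6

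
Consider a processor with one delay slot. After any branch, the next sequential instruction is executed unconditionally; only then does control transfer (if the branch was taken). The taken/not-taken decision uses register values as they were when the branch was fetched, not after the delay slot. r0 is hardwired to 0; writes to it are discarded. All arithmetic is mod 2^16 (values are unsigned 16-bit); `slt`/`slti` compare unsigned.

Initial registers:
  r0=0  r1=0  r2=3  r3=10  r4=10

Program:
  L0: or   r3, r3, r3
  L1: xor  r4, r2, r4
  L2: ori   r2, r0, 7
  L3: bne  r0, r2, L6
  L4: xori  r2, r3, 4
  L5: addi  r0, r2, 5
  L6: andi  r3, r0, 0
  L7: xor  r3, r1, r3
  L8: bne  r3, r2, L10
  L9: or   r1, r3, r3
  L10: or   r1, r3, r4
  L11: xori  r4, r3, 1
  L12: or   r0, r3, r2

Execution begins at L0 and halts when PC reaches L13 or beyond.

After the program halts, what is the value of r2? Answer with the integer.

14

[0] or   r3, r3, r3  →  {r0:0, r1:0, r2:3, r3:10, r4:10}
[1] xor  r4, r2, r4  →  {r0:0, r1:0, r2:3, r3:10, r4:9}
[2] ori   r2, r0, 7  →  {r0:0, r1:0, r2:7, r3:10, r4:9}
[3] bne  r0, r2, L6  →  {r0:0, r1:0, r2:7, r3:10, r4:9}  ⟨branch taken⟩
[4] xori  r2, r3, 4  →  {r0:0, r1:0, r2:14, r3:10, r4:9}
[6] andi  r3, r0, 0  →  {r0:0, r1:0, r2:14, r3:0, r4:9}
[7] xor  r3, r1, r3  →  {r0:0, r1:0, r2:14, r3:0, r4:9}
[8] bne  r3, r2, L10  →  {r0:0, r1:0, r2:14, r3:0, r4:9}  ⟨branch taken⟩
[9] or   r1, r3, r3  →  {r0:0, r1:0, r2:14, r3:0, r4:9}
[10] or   r1, r3, r4  →  {r0:0, r1:9, r2:14, r3:0, r4:9}
[11] xori  r4, r3, 1  →  {r0:0, r1:9, r2:14, r3:0, r4:1}
[12] or   r0, r3, r2  →  {r0:0, r1:9, r2:14, r3:0, r4:1}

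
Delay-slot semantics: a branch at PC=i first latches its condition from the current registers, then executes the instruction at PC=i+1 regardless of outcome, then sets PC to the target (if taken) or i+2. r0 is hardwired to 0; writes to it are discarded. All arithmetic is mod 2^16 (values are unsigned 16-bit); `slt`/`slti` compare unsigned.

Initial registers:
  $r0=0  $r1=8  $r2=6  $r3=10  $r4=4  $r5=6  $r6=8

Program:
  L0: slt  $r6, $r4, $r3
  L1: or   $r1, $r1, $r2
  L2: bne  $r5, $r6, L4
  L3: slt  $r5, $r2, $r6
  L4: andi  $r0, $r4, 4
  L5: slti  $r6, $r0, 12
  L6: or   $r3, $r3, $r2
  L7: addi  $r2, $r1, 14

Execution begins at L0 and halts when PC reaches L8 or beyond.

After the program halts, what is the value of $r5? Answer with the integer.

[0] slt  $r6, $r4, $r3  →  {$r0:0, $r1:8, $r2:6, $r3:10, $r4:4, $r5:6, $r6:1}
[1] or   $r1, $r1, $r2  →  {$r0:0, $r1:14, $r2:6, $r3:10, $r4:4, $r5:6, $r6:1}
[2] bne  $r5, $r6, L4  →  {$r0:0, $r1:14, $r2:6, $r3:10, $r4:4, $r5:6, $r6:1}  ⟨branch taken⟩
[3] slt  $r5, $r2, $r6  →  {$r0:0, $r1:14, $r2:6, $r3:10, $r4:4, $r5:0, $r6:1}
[4] andi  $r0, $r4, 4  →  {$r0:0, $r1:14, $r2:6, $r3:10, $r4:4, $r5:0, $r6:1}
[5] slti  $r6, $r0, 12  →  {$r0:0, $r1:14, $r2:6, $r3:10, $r4:4, $r5:0, $r6:1}
[6] or   $r3, $r3, $r2  →  {$r0:0, $r1:14, $r2:6, $r3:14, $r4:4, $r5:0, $r6:1}
[7] addi  $r2, $r1, 14  →  {$r0:0, $r1:14, $r2:28, $r3:14, $r4:4, $r5:0, $r6:1}

0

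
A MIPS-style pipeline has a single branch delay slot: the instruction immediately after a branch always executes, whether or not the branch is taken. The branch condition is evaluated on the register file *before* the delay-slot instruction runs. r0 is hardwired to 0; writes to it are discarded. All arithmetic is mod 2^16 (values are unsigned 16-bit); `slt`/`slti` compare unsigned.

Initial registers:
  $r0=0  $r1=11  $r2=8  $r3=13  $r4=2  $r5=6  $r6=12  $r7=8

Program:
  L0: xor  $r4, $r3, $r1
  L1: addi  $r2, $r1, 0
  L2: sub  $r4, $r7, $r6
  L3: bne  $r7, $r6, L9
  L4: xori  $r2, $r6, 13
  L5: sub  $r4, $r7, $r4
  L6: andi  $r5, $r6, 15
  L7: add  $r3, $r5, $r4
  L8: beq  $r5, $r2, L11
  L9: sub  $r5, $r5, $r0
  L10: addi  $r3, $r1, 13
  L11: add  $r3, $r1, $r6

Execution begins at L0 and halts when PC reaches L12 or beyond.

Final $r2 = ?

  step pc=0: xor  $r4, $r3, $r1  regs=(0,11,8,13,6,6,12,8)
  step pc=1: addi  $r2, $r1, 0  regs=(0,11,11,13,6,6,12,8)
  step pc=2: sub  $r4, $r7, $r6  regs=(0,11,11,13,65532,6,12,8)
  step pc=3: bne  $r7, $r6, L9  cond=T  regs=(0,11,11,13,65532,6,12,8)
  step pc=4: xori  $r2, $r6, 13  regs=(0,11,1,13,65532,6,12,8)
  step pc=9: sub  $r5, $r5, $r0  regs=(0,11,1,13,65532,6,12,8)
  step pc=10: addi  $r3, $r1, 13  regs=(0,11,1,24,65532,6,12,8)
  step pc=11: add  $r3, $r1, $r6  regs=(0,11,1,23,65532,6,12,8)

1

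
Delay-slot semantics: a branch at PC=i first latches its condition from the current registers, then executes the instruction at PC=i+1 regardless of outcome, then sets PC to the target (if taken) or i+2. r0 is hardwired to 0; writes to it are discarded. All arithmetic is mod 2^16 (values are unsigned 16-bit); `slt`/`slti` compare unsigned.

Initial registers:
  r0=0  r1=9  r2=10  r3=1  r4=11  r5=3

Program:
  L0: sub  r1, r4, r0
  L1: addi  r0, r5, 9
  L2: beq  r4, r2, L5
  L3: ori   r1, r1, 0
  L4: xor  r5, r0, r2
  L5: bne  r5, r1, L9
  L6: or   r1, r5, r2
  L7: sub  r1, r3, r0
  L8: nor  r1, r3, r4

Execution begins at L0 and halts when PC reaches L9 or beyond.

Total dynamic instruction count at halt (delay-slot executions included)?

7

[0] sub  r1, r4, r0  →  {r0:0, r1:11, r2:10, r3:1, r4:11, r5:3}
[1] addi  r0, r5, 9  →  {r0:0, r1:11, r2:10, r3:1, r4:11, r5:3}
[2] beq  r4, r2, L5  →  {r0:0, r1:11, r2:10, r3:1, r4:11, r5:3}  ⟨branch fallthrough⟩
[3] ori   r1, r1, 0  →  {r0:0, r1:11, r2:10, r3:1, r4:11, r5:3}
[4] xor  r5, r0, r2  →  {r0:0, r1:11, r2:10, r3:1, r4:11, r5:10}
[5] bne  r5, r1, L9  →  {r0:0, r1:11, r2:10, r3:1, r4:11, r5:10}  ⟨branch taken⟩
[6] or   r1, r5, r2  →  {r0:0, r1:10, r2:10, r3:1, r4:11, r5:10}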